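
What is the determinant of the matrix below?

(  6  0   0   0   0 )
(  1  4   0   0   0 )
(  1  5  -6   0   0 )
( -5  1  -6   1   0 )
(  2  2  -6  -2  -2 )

The determinant is 288.

The matrix is lower triangular, so the determinant is the product of the diagonal entries:
det = (6) · (4) · (-6) · (1) · (-2) = 288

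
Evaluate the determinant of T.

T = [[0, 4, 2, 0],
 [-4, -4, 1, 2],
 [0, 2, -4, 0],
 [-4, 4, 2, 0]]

160

Expand along column 4 (it has 3 zeros):
  + (2) · M_24   where M_24 = det([0 4 2; 0 2 -4; -4 4 2]) = 80
det = (+1)·(2)·(80) = 160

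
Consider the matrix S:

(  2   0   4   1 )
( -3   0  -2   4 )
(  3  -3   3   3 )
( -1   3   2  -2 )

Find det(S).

-33

Expand along column 2 (it has 2 zeros):
  − (-3) · M_32   where M_32 = det([2 4 1; -3 -2 4; -1 2 -2]) = -56
  + (3) · M_42   where M_42 = det([2 4 1; -3 -2 4; 3 3 3]) = 45
det = (-1)·(-3)·(-56) + (+1)·(3)·(45) = -33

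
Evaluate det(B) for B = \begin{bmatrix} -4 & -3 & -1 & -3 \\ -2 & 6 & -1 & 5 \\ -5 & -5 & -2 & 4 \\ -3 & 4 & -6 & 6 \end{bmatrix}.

Expand along row 1:
  + (-4) · M_11   where M_11 = det([6 -1 5; -5 -2 4; 4 -6 6]) = 216
  − (-3) · M_12   where M_12 = det([-2 -1 5; -5 -2 4; -3 -6 6]) = 78
  + (-1) · M_13   where M_13 = det([-2 6 5; -5 -5 4; -3 4 6]) = 25
  − (-3) · M_14   where M_14 = det([-2 6 -1; -5 -5 -2; -3 4 -6]) = -185
det = (+1)·(-4)·(216) + (-1)·(-3)·(78) + (+1)·(-1)·(25) + (-1)·(-3)·(-185) = -1210

The determinant is -1210.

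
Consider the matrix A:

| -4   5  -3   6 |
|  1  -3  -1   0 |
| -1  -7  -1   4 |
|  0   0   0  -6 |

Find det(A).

Expand along row 4 (it has 3 zeros):
  + (-6) · M_44   where M_44 = det([-4 5 -3; 1 -3 -1; -1 -7 -1]) = 56
det = (+1)·(-6)·(56) = -336

-336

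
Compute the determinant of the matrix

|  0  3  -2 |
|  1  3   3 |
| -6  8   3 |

-115

Expand along column 1:
  − 1 · |3 -2; 8 3| = −1·(9 − (-16)) = -25
  + (-6) · |3 -2; 3 3| = (-6)·(9 − (-6)) = -90
Sum: (-25) + (-90) = -115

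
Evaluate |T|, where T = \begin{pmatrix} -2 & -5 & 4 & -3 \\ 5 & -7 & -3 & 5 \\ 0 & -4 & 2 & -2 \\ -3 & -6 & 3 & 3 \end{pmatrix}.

Expand along row 3 (it has 1 zero):
  − (-4) · M_32   where M_32 = det([-2 4 -3; 5 -3 5; -3 3 3]) = -90
  + (2) · M_33   where M_33 = det([-2 -5 -3; 5 -7 5; -3 -6 3]) = 285
  − (-2) · M_34   where M_34 = det([-2 -5 4; 5 -7 -3; -3 -6 3]) = -96
det = (-1)·(-4)·(-90) + (+1)·(2)·(285) + (-1)·(-2)·(-96) = 18

|T| = 18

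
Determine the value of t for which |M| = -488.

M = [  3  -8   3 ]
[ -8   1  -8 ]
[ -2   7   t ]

t = 6

Expanding along the column containing t, det(M) is linear in t: det(M) = (-61)·t + (-122).
Set (-61)·t + (-122) = -488  ⇒  (-61)·t = -366  ⇒  t = 6.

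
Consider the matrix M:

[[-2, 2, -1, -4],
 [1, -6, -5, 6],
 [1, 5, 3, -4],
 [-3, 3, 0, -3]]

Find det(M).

Expand along row 4 (it has 1 zero):
  − (-3) · M_41   where M_41 = det([2 -1 -4; -6 -5 6; 5 3 -4]) = -30
  + (3) · M_42   where M_42 = det([-2 -1 -4; 1 -5 6; 1 3 -4]) = -46
  + (-3) · M_44   where M_44 = det([-2 2 -1; 1 -6 -5; 1 5 3]) = -41
det = (-1)·(-3)·(-30) + (+1)·(3)·(-46) + (+1)·(-3)·(-41) = -105

-105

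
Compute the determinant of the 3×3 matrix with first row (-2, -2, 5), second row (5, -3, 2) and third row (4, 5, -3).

Expand along column 1:
  + (-2) · |-3 2; 5 -3| = (-2)·(9 − 10) = 2
  − 5 · |-2 5; 5 -3| = −5·(6 − 25) = 95
  + 4 · |-2 5; -3 2| = 4·(-4 − (-15)) = 44
Sum: (2) + (95) + (44) = 141

The determinant is 141.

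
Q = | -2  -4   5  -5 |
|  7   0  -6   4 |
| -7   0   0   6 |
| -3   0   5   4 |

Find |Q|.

Expand along column 2 (it has 3 zeros):
  − (-4) · M_12   where M_12 = det([7 -6 4; -7 0 6; -3 5 4]) = -410
det = (-1)·(-4)·(-410) = -1640

|Q| = -1640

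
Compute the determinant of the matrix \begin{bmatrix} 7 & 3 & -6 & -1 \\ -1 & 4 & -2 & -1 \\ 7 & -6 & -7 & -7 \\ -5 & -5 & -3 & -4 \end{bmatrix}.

The determinant is -1205.

Expand along row 1:
  + (7) · M_11   where M_11 = det([4 -2 -1; -6 -7 -7; -5 -3 -4]) = 23
  − (3) · M_12   where M_12 = det([-1 -2 -1; 7 -7 -7; -5 -3 -4]) = -77
  + (-6) · M_13   where M_13 = det([-1 4 -1; 7 -6 -7; -5 -5 -4]) = 328
  − (-1) · M_14   where M_14 = det([-1 4 -2; 7 -6 -7; -5 -5 -3]) = 371
det = (+1)·(7)·(23) + (-1)·(3)·(-77) + (+1)·(-6)·(328) + (-1)·(-1)·(371) = -1205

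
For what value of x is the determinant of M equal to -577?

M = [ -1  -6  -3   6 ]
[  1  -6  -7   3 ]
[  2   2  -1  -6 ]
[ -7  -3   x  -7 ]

Expanding along the column containing x, det(M) is linear in x: det(M) = (18)·x + (-523).
Set (18)·x + (-523) = -577  ⇒  (18)·x = -54  ⇒  x = -3.

-3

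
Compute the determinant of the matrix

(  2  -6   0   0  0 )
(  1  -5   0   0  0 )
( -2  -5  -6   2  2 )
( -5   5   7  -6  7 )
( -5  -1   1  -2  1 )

The matrix is block lower-triangular with a 2×2 block and a 3×3 block on the diagonal, so its determinant equals the product of the determinants of the diagonal blocks.
det of the 2×2 block = -4
det of the 3×3 block = -64
det = (-4)·(-64) = 256

256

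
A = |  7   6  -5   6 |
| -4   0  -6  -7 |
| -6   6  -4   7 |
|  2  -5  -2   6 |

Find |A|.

The determinant is 8880.

Expand along row 2 (it has 1 zero):
  − (-4) · M_21   where M_21 = det([6 -5 6; 6 -4 7; -5 -2 6]) = 103
  − (-6) · M_23   where M_23 = det([7 6 6; -6 6 7; 2 -5 6]) = 905
  + (-7) · M_24   where M_24 = det([7 6 -5; -6 6 -4; 2 -5 -2]) = -434
det = (-1)·(-4)·(103) + (-1)·(-6)·(905) + (+1)·(-7)·(-434) = 8880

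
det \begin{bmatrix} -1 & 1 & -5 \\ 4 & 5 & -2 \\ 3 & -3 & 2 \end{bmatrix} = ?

Expand along row 1:
  + (-1) · |5 -2; -3 2| = (-1)·(10 − 6) = -4
  − 1 · |4 -2; 3 2| = −1·(8 − (-6)) = -14
  + (-5) · |4 5; 3 -3| = (-5)·(-12 − 15) = 135
Sum: (-4) + (-14) + (135) = 117

117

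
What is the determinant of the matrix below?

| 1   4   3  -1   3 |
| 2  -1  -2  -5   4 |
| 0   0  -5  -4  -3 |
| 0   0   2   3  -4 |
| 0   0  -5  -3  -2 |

The matrix is block upper-triangular with a 2×2 block and a 3×3 block on the diagonal, so its determinant equals the product of the determinants of the diagonal blocks.
det of the 2×2 block = -9
det of the 3×3 block = -33
det = (-9)·(-33) = 297

297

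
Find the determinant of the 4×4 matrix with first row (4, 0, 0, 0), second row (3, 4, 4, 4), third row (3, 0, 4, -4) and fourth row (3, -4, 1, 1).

640

Expand along row 1 (it has 3 zeros):
  + (4) · M_11   where M_11 = det([4 4 4; 0 4 -4; -4 1 1]) = 160
det = (+1)·(4)·(160) = 640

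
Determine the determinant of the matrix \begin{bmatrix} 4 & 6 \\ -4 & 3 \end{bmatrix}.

det = 4·3 − 6·(-4) = 12 − (-24) = 36

36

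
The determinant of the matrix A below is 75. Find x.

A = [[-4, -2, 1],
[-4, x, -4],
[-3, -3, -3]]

Expanding along the row containing x, det(A) is linear in x: det(A) = (15)·x + (60).
Set (15)·x + (60) = 75  ⇒  (15)·x = 15  ⇒  x = 1.

x = 1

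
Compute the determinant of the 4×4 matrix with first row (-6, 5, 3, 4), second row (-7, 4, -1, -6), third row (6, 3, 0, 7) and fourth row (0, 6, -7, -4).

Expand along row 3 (it has 1 zero):
  + (6) · M_31   where M_31 = det([5 3 4; 4 -1 -6; 6 -7 -4]) = -338
  − (3) · M_32   where M_32 = det([-6 3 4; -7 -1 -6; 0 -7 -4]) = 340
  − (7) · M_34   where M_34 = det([-6 5 3; -7 4 -1; 0 6 -7]) = -239
det = (+1)·(6)·(-338) + (-1)·(3)·(340) + (-1)·(7)·(-239) = -1375

-1375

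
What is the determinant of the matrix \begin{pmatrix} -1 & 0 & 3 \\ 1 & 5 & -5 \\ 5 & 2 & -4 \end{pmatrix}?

Expand along column 2:
  + 5 · |-1 3; 5 -4| = 5·(4 − 15) = -55
  − 2 · |-1 3; 1 -5| = −2·(5 − 3) = -4
Sum: (-55) + (-4) = -59

The determinant is -59.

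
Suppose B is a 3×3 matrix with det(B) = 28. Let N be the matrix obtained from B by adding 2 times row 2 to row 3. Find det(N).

The determinant is 28.

Adding a multiple of one row to another leaves the determinant unchanged.
det(N) = (1)·(28) = 28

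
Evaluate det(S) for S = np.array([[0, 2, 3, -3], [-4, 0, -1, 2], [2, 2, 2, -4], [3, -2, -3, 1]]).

Expand along row 1 (it has 1 zero):
  − (2) · M_12   where M_12 = det([-4 -1 2; 2 2 -4; 3 -3 1]) = 30
  + (3) · M_13   where M_13 = det([-4 0 2; 2 2 -4; 3 -2 1]) = 4
  − (-3) · M_14   where M_14 = det([-4 0 -1; 2 2 2; 3 -2 -3]) = 18
det = (-1)·(2)·(30) + (+1)·(3)·(4) + (-1)·(-3)·(18) = 6

|S| = 6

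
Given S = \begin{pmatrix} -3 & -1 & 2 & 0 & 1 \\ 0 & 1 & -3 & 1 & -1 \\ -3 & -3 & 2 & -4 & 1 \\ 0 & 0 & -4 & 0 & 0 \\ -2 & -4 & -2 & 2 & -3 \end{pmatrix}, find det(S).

Expand along row 4 (it has 4 zeros):
  − (-4) · M_43   where M_43 = det([-3 -1 0 1; 0 1 1 -1; -3 -3 -4 1; -2 -4 2 -3]) = -74
det = (-1)·(-4)·(-74) = -296

-296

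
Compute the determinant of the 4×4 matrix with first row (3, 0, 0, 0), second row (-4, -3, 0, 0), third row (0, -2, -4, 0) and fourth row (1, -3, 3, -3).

The matrix is lower triangular, so the determinant is the product of the diagonal entries:
det = (3) · (-3) · (-4) · (-3) = -108

The determinant is -108.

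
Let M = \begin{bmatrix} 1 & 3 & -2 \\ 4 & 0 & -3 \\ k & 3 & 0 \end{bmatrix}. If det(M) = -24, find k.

1

Expanding along the row containing k, det(M) is linear in k: det(M) = (-9)·k + (-15).
Set (-9)·k + (-15) = -24  ⇒  (-9)·k = -9  ⇒  k = 1.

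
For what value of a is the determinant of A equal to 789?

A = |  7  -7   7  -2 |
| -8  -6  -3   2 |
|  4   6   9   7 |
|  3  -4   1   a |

-4

Expanding along the row containing a, det(A) is linear in a: det(A) = (-840)·a + (-2571).
Set (-840)·a + (-2571) = 789  ⇒  (-840)·a = 3360  ⇒  a = -4.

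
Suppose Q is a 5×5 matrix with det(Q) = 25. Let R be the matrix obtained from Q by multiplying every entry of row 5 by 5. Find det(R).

|R| = 125

Scaling one row by 5 multiplies the determinant by 5.
det(R) = (5)·(25) = 125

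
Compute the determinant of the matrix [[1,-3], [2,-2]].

4

det = 1·(-2) − (-3)·2 = -2 − (-6) = 4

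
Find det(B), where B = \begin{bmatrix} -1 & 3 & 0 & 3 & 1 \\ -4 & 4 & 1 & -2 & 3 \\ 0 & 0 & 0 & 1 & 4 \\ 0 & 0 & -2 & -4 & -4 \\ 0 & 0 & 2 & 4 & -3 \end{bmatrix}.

B is block upper-triangular with a 2×2 block and a 3×3 block on the diagonal, so its determinant equals the product of the determinants of the diagonal blocks.
det of the 2×2 block = 8
det of the 3×3 block = -14
det = (8)·(-14) = -112

-112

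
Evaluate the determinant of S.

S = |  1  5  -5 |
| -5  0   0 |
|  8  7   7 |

Expand along row 2:
  − (-5) · |5 -5; 7 7| = −(-5)·(35 − (-35)) = 350

350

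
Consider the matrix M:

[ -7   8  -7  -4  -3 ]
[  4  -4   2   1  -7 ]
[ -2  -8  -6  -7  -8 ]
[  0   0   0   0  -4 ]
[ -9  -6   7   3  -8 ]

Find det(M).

Expand along row 4 (it has 4 zeros):
  − (-4) · M_45   where M_45 = det([-7 8 -7 -4; 4 -4 2 1; -2 -8 -6 -7; -9 -6 7 3]) = 196
det = (-1)·(-4)·(196) = 784

784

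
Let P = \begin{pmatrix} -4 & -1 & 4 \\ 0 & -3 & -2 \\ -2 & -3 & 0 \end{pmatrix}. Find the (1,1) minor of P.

Delete row 1 and column 1; the remaining 2×2 submatrix is [-3 -2; -3 0].
Its determinant is (-3)·0 − (-2)·(-3) = -6.

The minor is -6.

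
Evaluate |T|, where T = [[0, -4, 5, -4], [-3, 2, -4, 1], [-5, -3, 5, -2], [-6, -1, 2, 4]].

Expand along row 1 (it has 1 zero):
  − (-4) · M_12   where M_12 = det([-3 -4 1; -5 5 -2; -6 2 4]) = -180
  + (5) · M_13   where M_13 = det([-3 2 1; -5 -3 -2; -6 -1 4]) = 93
  − (-4) · M_14   where M_14 = det([-3 2 -4; -5 -3 5; -6 -1 2]) = 15
det = (-1)·(-4)·(-180) + (+1)·(5)·(93) + (-1)·(-4)·(15) = -195

The determinant is -195.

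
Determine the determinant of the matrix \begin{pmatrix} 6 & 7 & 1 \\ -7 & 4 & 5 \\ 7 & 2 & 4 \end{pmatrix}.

Expand along column 1:
  + 6 · |4 5; 2 4| = 6·(16 − 10) = 36
  − (-7) · |7 1; 2 4| = −(-7)·(28 − 2) = 182
  + 7 · |7 1; 4 5| = 7·(35 − 4) = 217
Sum: (36) + (182) + (217) = 435

The determinant is 435.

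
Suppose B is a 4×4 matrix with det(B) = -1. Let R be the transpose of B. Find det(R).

det(Bᵀ) = det(B).
det(R) = (1)·(-1) = -1

det(R) = -1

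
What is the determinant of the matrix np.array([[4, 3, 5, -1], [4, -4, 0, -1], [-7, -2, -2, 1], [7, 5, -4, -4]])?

543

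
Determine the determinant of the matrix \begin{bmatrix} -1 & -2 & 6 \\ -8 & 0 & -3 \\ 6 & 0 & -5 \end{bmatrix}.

Expand along column 2:
  − (-2) · |-8 -3; 6 -5| = −(-2)·(40 − (-18)) = 116

116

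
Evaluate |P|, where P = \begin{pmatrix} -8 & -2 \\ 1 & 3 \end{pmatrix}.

det(P) = (-8)·3 − (-2)·1 = -24 − (-2) = -22

The determinant is -22.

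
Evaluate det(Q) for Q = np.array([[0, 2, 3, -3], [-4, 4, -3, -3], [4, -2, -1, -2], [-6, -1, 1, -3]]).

det(Q) = 760

Expand along row 1 (it has 1 zero):
  − (2) · M_12   where M_12 = det([-4 -3 -3; 4 -1 -2; -6 1 -3]) = -86
  + (3) · M_13   where M_13 = det([-4 4 -3; 4 -2 -2; -6 -1 -3]) = 128
  − (-3) · M_14   where M_14 = det([-4 4 -3; 4 -2 -1; -6 -1 1]) = 68
det = (-1)·(2)·(-86) + (+1)·(3)·(128) + (-1)·(-3)·(68) = 760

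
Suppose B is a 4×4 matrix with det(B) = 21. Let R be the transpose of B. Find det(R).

det(Bᵀ) = det(B).
det(R) = (1)·(21) = 21

|R| = 21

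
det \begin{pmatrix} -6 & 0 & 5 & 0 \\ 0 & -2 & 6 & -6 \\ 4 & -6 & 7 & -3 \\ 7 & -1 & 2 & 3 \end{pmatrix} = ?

-1422

Expand along row 1 (it has 2 zeros):
  + (-6) · M_11   where M_11 = det([-2 6 -6; -6 7 -3; -1 2 3]) = 102
  + (5) · M_13   where M_13 = det([0 -2 -6; 4 -6 -3; 7 -1 3]) = -162
det = (+1)·(-6)·(102) + (+1)·(5)·(-162) = -1422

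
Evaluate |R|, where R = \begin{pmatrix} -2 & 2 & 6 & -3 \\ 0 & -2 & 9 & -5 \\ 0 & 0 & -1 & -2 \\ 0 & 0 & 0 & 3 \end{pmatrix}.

R is upper triangular, so det(R) is the product of the diagonal entries:
det = (-2) · (-2) · (-1) · (3) = -12

det(R) = -12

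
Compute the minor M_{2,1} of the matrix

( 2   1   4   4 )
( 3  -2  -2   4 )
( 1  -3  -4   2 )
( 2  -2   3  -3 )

The minor is -114.

Delete row 2 and column 1; the remaining 3×3 submatrix is [1 4 4; -3 -4 2; -2 3 -3].
Its determinant is -114.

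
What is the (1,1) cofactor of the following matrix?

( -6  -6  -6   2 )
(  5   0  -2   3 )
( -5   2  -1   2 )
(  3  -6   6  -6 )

18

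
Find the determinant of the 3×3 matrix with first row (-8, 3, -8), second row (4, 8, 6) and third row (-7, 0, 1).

-650

Expand along column 2:
  − 3 · |4 6; -7 1| = −3·(4 − (-42)) = -138
  + 8 · |-8 -8; -7 1| = 8·(-8 − 56) = -512
Sum: (-138) + (-512) = -650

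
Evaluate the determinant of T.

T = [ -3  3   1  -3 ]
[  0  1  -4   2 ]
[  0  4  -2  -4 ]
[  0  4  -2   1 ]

Expand along column 1 (it has 3 zeros):
  + (-3) · M_11   where M_11 = det([1 -4 2; 4 -2 -4; 4 -2 1]) = 70
det = (+1)·(-3)·(70) = -210

-210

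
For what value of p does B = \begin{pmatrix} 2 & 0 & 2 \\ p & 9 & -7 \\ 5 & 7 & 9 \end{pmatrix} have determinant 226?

p = 4

Expanding along the column containing p, det(B) is linear in p: det(B) = (14)·p + (170).
Set (14)·p + (170) = 226  ⇒  (14)·p = 56  ⇒  p = 4.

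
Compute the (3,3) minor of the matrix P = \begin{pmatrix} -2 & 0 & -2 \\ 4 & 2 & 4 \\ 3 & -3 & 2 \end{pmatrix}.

-4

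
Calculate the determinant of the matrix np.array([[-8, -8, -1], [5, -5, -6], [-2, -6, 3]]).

The determinant is 472.

Expand along column 1:
  + (-8) · |-5 -6; -6 3| = (-8)·(-15 − 36) = 408
  − 5 · |-8 -1; -6 3| = −5·(-24 − 6) = 150
  + (-2) · |-8 -1; -5 -6| = (-2)·(48 − 5) = -86
Sum: (408) + (150) + (-86) = 472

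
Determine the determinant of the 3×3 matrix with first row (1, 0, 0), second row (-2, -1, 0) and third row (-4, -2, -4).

The matrix is lower triangular, so the determinant is the product of the diagonal entries:
det = (1) · (-1) · (-4) = 4

The determinant is 4.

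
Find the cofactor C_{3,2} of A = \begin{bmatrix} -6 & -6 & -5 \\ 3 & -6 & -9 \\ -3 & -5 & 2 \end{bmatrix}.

Delete row 3 and column 2; the remaining 2×2 submatrix is [-6 -5; 3 -9].
Its determinant is (-6)·(-9) − (-5)·3 = 69.
The cofactor carries sign (−1)^(3+2) = −1, so C_{3,2} = −(69) = -69.

-69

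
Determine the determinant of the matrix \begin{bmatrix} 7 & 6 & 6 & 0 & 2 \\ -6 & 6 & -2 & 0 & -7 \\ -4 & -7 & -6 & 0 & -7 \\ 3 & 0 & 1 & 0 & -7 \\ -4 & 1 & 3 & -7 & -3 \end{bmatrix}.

Expand along column 4 (it has 4 zeros):
  − (-7) · M_54   where M_54 = det([7 6 6 2; -6 6 -2 -7; -4 -7 -6 -7; 3 0 1 -7]) = 609
det = (-1)·(-7)·(609) = 4263

4263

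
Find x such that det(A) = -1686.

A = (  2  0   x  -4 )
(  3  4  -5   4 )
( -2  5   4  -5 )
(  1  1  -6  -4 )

4

Expanding along the row containing x, det(A) is linear in x: det(A) = (-125)·x + (-1186).
Set (-125)·x + (-1186) = -1686  ⇒  (-125)·x = -500  ⇒  x = 4.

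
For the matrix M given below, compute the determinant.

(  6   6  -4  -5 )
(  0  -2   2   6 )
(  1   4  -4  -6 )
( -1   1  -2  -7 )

-38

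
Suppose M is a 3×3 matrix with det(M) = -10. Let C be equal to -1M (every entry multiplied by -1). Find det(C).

The determinant is 10.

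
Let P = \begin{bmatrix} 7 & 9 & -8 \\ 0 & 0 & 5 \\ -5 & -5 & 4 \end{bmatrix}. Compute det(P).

|P| = -50

Expand along row 2:
  − 5 · |7 9; -5 -5| = −5·(-35 − (-45)) = -50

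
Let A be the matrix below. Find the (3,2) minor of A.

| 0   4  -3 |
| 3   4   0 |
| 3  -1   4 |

The minor is 9.

Delete row 3 and column 2; the remaining 2×2 submatrix is [0 -3; 3 0].
Its determinant is 0·0 − (-3)·3 = 9.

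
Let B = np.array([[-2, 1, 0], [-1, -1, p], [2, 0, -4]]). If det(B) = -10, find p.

1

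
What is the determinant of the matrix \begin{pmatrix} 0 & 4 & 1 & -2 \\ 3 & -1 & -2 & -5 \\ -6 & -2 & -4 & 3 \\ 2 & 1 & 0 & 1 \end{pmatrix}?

335

Expand along row 1 (it has 1 zero):
  − (4) · M_12   where M_12 = det([3 -2 -5; -6 -4 3; 2 0 1]) = -76
  + (1) · M_13   where M_13 = det([3 -1 -5; -6 -2 3; 2 1 1]) = -17
  − (-2) · M_14   where M_14 = det([3 -1 -2; -6 -2 -4; 2 1 0]) = 24
det = (-1)·(4)·(-76) + (+1)·(1)·(-17) + (-1)·(-2)·(24) = 335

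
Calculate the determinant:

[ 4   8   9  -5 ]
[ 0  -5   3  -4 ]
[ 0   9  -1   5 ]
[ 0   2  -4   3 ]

0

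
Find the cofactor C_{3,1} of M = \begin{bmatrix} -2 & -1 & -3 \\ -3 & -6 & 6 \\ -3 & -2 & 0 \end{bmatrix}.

Delete row 3 and column 1; the remaining 2×2 submatrix is [-1 -3; -6 6].
Its determinant is (-1)·6 − (-3)·(-6) = -24.
The cofactor carries sign (−1)^(3+1) = +1, so C_{3,1} = +(-24) = -24.

-24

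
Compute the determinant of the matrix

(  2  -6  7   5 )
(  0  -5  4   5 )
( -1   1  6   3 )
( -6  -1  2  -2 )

747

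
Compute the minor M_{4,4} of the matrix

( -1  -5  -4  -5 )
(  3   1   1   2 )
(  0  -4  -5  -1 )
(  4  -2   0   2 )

The minor is -26.

Delete row 4 and column 4; the remaining 3×3 submatrix is [-1 -5 -4; 3 1 1; 0 -4 -5].
Its determinant is -26.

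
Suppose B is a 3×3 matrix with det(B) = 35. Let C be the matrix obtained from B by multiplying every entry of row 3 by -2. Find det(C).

|C| = -70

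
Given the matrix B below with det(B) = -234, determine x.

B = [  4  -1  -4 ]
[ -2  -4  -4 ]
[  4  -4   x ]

Expanding along the row containing x, det(B) is linear in x: det(B) = (-18)·x + (-144).
Set (-18)·x + (-144) = -234  ⇒  (-18)·x = -90  ⇒  x = 5.

x = 5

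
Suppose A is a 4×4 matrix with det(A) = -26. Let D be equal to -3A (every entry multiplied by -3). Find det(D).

For a 4×4 matrix, det(-3A) = (-3)^4·det(A) = 81·det(A).
det(D) = (81)·(-26) = -2106

The determinant is -2106.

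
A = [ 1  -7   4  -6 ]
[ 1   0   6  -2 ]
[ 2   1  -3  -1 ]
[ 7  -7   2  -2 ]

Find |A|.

The determinant is -1066.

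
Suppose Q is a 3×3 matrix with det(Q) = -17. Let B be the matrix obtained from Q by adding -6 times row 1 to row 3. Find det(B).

det(B) = -17

Adding a multiple of one row to another leaves the determinant unchanged.
det(B) = (1)·(-17) = -17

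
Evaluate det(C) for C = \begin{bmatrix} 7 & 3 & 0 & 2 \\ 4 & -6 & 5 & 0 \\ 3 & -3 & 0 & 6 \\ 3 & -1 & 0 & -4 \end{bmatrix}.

-1140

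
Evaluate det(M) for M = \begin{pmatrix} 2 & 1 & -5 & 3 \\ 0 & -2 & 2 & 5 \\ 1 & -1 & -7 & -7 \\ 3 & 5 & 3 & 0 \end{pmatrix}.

Expand along row 2 (it has 1 zero):
  + (-2) · M_22   where M_22 = det([2 -5 3; 1 -7 -7; 3 3 0]) = 219
  − (2) · M_23   where M_23 = det([2 1 3; 1 -1 -7; 3 5 0]) = 73
  + (5) · M_24   where M_24 = det([2 1 -5; 1 -1 -7; 3 5 3]) = 0
det = (+1)·(-2)·(219) + (-1)·(2)·(73) + (+1)·(5)·(0) = -584

The determinant is -584.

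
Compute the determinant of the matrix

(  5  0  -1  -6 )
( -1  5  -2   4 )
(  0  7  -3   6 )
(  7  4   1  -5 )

-214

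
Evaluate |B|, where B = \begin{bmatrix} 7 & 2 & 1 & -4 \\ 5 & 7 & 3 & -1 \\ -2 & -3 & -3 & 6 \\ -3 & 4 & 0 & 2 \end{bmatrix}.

Expand along row 4 (it has 1 zero):
  − (-3) · M_41   where M_41 = det([2 1 -4; 7 3 -1; -3 -3 6]) = 39
  + (4) · M_42   where M_42 = det([7 1 -4; 5 3 -1; -2 -3 6]) = 113
  + (2) · M_44   where M_44 = det([7 2 1; 5 7 3; -2 -3 -3]) = -67
det = (-1)·(-3)·(39) + (+1)·(4)·(113) + (+1)·(2)·(-67) = 435

435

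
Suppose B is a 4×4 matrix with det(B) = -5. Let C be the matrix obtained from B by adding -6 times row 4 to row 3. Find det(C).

Adding a multiple of one row to another leaves the determinant unchanged.
det(C) = (1)·(-5) = -5

det(C) = -5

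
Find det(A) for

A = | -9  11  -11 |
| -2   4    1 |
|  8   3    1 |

The determinant is 519.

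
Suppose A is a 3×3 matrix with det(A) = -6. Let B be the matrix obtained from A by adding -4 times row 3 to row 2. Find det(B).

Adding a multiple of one row to another leaves the determinant unchanged.
det(B) = (1)·(-6) = -6

|B| = -6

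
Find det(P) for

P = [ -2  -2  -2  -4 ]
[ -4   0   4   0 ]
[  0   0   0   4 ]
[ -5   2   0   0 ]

The determinant is -288.

Expand along row 3 (it has 3 zeros):
  − (4) · M_34   where M_34 = det([-2 -2 -2; -4 0 4; -5 2 0]) = 72
det = (-1)·(4)·(72) = -288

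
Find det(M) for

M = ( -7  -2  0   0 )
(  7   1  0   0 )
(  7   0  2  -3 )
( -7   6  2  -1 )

M is block lower-triangular with a 2×2 block and a 2×2 block on the diagonal, so its determinant equals the product of the determinants of the diagonal blocks.
det of the 2×2 block = 7
det of the 2×2 block = 4
det = (7)·(4) = 28

28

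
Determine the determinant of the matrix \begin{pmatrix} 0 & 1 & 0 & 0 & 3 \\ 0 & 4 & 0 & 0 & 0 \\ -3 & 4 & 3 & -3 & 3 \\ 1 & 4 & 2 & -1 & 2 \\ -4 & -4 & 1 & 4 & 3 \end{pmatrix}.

Expand along row 2 (it has 4 zeros):
  + (4) · M_22   where M_22 = det([0 0 0 3; -3 3 -3 3; 1 2 -1 2; -4 1 4 3]) = 162
det = (+1)·(4)·(162) = 648

The determinant is 648.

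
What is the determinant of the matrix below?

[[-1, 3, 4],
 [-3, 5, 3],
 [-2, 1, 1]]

17

Expand along column 1:
  + (-1) · |5 3; 1 1| = (-1)·(5 − 3) = -2
  − (-3) · |3 4; 1 1| = −(-3)·(3 − 4) = -3
  + (-2) · |3 4; 5 3| = (-2)·(9 − 20) = 22
Sum: (-2) + (-3) + (22) = 17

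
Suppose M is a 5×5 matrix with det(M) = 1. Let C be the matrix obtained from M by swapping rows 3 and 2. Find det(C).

-1

Swapping two rows multiplies the determinant by −1.
det(C) = (-1)·(1) = -1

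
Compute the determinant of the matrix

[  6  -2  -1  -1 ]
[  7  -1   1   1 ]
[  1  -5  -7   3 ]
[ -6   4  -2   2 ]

The determinant is 524.

Expand along row 1:
  + (6) · M_11   where M_11 = det([-1 1 1; -5 -7 3; 4 -2 2]) = 68
  − (-2) · M_12   where M_12 = det([7 1 1; 1 -7 3; -6 -2 2]) = -120
  + (-1) · M_13   where M_13 = det([7 -1 1; 1 -5 3; -6 4 2]) = -160
  − (-1) · M_14   where M_14 = det([7 -1 1; 1 -5 -7; -6 4 -2]) = 196
det = (+1)·(6)·(68) + (-1)·(-2)·(-120) + (+1)·(-1)·(-160) + (-1)·(-1)·(196) = 524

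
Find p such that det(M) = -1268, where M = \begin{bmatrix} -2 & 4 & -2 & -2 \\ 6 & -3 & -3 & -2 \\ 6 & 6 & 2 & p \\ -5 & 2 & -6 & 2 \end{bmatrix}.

Expanding along the row containing p, det(M) is linear in p: det(M) = (-162)·p + (-1592).
Set (-162)·p + (-1592) = -1268  ⇒  (-162)·p = 324  ⇒  p = -2.

p = -2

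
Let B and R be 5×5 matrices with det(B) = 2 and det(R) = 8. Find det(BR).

16

det(BR) = det(B)·det(R) = (2)·(8) = 16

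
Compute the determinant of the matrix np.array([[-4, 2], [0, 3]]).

-12

det = (-4)·3 − 2·0 = -12 − 0 = -12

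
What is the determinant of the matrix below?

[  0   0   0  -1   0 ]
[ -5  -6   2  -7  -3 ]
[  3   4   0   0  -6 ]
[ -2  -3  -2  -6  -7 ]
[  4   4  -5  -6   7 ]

The determinant is 13.

Expand along row 1 (it has 4 zeros):
  − (-1) · M_14   where M_14 = det([-5 -6 2 -3; 3 4 0 -6; -2 -3 -2 -7; 4 4 -5 7]) = 13
det = (-1)·(-1)·(13) = 13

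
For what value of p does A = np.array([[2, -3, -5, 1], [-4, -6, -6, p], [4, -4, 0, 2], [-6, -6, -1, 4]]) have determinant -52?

3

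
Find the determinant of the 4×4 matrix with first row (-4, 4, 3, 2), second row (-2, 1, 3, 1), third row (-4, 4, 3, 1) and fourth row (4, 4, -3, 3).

48

Expand along row 1:
  + (-4) · M_11   where M_11 = det([1 3 1; 4 3 1; 4 -3 3]) = -36
  − (4) · M_12   where M_12 = det([-2 3 1; -4 3 1; 4 -3 3]) = 24
  + (3) · M_13   where M_13 = det([-2 1 1; -4 4 1; 4 4 3]) = -32
  − (2) · M_14   where M_14 = det([-2 1 3; -4 4 3; 4 4 -3]) = -48
det = (+1)·(-4)·(-36) + (-1)·(4)·(24) + (+1)·(3)·(-32) + (-1)·(2)·(-48) = 48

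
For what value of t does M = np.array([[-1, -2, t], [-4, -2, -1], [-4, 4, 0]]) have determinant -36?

Expanding along the row containing t, det(M) is linear in t: det(M) = (-24)·t + (-12).
Set (-24)·t + (-12) = -36  ⇒  (-24)·t = -24  ⇒  t = 1.

t = 1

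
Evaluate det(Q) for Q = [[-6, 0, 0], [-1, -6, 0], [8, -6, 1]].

36

Q is lower triangular, so det(Q) is the product of the diagonal entries:
det = (-6) · (-6) · (1) = 36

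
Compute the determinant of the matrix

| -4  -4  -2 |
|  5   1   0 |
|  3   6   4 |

10

Expand along row 2:
  − 5 · |-4 -2; 6 4| = −5·(-16 − (-12)) = 20
  + 1 · |-4 -2; 3 4| = 1·(-16 − (-6)) = -10
Sum: (20) + (-10) = 10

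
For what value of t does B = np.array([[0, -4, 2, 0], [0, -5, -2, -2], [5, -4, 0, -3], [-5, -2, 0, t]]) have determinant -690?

t = -6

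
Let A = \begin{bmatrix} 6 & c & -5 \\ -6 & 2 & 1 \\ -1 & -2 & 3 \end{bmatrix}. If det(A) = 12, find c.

c = 2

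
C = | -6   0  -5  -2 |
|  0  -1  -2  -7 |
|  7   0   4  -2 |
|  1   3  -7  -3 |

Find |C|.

Expand along column 2 (it has 2 zeros):
  + (-1) · M_22   where M_22 = det([-6 -5 -2; 7 4 -2; 1 -7 -3]) = 167
  + (3) · M_42   where M_42 = det([-6 -5 -2; 0 -2 -7; 7 4 -2]) = 25
det = (+1)·(-1)·(167) + (+1)·(3)·(25) = -92

|C| = -92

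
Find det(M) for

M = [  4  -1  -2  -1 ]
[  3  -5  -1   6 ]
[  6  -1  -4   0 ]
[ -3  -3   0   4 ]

Expand along row 3 (it has 1 zero):
  + (6) · M_31   where M_31 = det([-1 -2 -1; -5 -1 6; -3 0 4]) = 3
  − (-1) · M_32   where M_32 = det([4 -2 -1; 3 -1 6; -3 0 4]) = 47
  + (-4) · M_33   where M_33 = det([4 -1 -1; 3 -5 6; -3 -3 4]) = 46
det = (+1)·(6)·(3) + (-1)·(-1)·(47) + (+1)·(-4)·(46) = -119

-119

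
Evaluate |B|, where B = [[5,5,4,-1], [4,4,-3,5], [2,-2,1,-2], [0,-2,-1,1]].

det(B) = -142

Expand along row 4 (it has 1 zero):
  + (-2) · M_42   where M_42 = det([5 4 -1; 4 -3 5; 2 1 -2]) = 67
  − (-1) · M_43   where M_43 = det([5 5 -1; 4 4 5; 2 -2 -2]) = 116
  + (1) · M_44   where M_44 = det([5 5 4; 4 4 -3; 2 -2 1]) = -124
det = (+1)·(-2)·(67) + (-1)·(-1)·(116) + (+1)·(1)·(-124) = -142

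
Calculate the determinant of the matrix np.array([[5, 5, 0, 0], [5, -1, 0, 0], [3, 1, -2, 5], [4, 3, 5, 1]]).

The matrix is block lower-triangular with a 2×2 block and a 2×2 block on the diagonal, so its determinant equals the product of the determinants of the diagonal blocks.
det of the 2×2 block = -30
det of the 2×2 block = -27
det = (-30)·(-27) = 810

810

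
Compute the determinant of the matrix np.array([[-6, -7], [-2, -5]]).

16

det = (-6)·(-5) − (-7)·(-2) = 30 − 14 = 16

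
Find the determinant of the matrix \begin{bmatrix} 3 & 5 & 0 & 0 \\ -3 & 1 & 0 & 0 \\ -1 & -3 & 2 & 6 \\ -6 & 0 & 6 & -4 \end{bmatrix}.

The matrix is block lower-triangular with a 2×2 block and a 2×2 block on the diagonal, so its determinant equals the product of the determinants of the diagonal blocks.
det of the 2×2 block = 18
det of the 2×2 block = -44
det = (18)·(-44) = -792

-792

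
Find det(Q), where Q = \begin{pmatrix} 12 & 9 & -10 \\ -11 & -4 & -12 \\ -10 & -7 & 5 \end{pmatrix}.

-43

Expand along column 1:
  + 12 · |-4 -12; -7 5| = 12·(-20 − 84) = -1248
  − (-11) · |9 -10; -7 5| = −(-11)·(45 − 70) = -275
  + (-10) · |9 -10; -4 -12| = (-10)·(-108 − 40) = 1480
Sum: (-1248) + (-275) + (1480) = -43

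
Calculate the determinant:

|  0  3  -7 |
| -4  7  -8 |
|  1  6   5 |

Expand along column 1:
  − (-4) · |3 -7; 6 5| = −(-4)·(15 − (-42)) = 228
  + 1 · |3 -7; 7 -8| = 1·(-24 − (-49)) = 25
Sum: (228) + (25) = 253

The determinant is 253.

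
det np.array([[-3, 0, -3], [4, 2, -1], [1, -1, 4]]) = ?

The determinant is -3.

Expand along row 1:
  + (-3) · |2 -1; -1 4| = (-3)·(8 − 1) = -21
  + (-3) · |4 2; 1 -1| = (-3)·(-4 − 2) = 18
Sum: (-21) + (18) = -3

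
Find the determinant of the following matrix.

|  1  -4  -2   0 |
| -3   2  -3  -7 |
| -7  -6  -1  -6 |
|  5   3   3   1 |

The determinant is 985.

Expand along row 1 (it has 1 zero):
  + (1) · M_11   where M_11 = det([2 -3 -7; -6 -1 -6; 3 3 1]) = 175
  − (-4) · M_12   where M_12 = det([-3 -3 -7; -7 -1 -6; 5 3 1]) = 130
  + (-2) · M_13   where M_13 = det([-3 2 -7; -7 -6 -6; 5 3 1]) = -145
det = (+1)·(1)·(175) + (-1)·(-4)·(130) + (+1)·(-2)·(-145) = 985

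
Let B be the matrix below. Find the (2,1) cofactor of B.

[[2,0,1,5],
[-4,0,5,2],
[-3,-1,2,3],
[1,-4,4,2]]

Delete row 2 and column 1; the remaining 3×3 submatrix is [0 1 5; -1 2 3; -4 4 2].
Its determinant is 10.
The cofactor carries sign (−1)^(2+1) = −1, so C_{2,1} = −(10) = -10.

The cofactor is -10.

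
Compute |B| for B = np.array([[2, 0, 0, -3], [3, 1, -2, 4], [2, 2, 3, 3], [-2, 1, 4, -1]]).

-43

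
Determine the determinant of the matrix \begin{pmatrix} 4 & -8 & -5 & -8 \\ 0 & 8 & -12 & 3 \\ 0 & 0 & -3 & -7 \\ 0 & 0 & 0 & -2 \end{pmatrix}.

192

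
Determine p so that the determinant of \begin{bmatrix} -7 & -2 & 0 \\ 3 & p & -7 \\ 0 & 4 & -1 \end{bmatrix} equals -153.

Expanding along the column containing p, det(M) is linear in p: det(M) = (7)·p + (-202).
Set (7)·p + (-202) = -153  ⇒  (7)·p = 49  ⇒  p = 7.

7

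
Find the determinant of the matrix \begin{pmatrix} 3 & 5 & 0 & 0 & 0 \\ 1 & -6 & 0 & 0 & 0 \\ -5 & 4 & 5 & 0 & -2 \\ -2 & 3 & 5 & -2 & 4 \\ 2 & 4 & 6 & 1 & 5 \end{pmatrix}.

2392

The matrix is block lower-triangular with a 2×2 block and a 3×3 block on the diagonal, so its determinant equals the product of the determinants of the diagonal blocks.
det of the 2×2 block = -23
det of the 3×3 block = -104
det = (-23)·(-104) = 2392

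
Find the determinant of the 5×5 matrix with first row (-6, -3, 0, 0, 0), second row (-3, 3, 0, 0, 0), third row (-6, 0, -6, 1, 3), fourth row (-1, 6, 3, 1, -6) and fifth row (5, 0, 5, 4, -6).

2673

The matrix is block lower-triangular with a 2×2 block and a 3×3 block on the diagonal, so its determinant equals the product of the determinants of the diagonal blocks.
det of the 2×2 block = -27
det of the 3×3 block = -99
det = (-27)·(-99) = 2673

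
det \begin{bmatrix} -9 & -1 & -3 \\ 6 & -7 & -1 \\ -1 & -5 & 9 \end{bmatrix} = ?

776

Expand along column 1:
  + (-9) · |-7 -1; -5 9| = (-9)·(-63 − 5) = 612
  − 6 · |-1 -3; -5 9| = −6·(-9 − 15) = 144
  + (-1) · |-1 -3; -7 -1| = (-1)·(1 − 21) = 20
Sum: (612) + (144) + (20) = 776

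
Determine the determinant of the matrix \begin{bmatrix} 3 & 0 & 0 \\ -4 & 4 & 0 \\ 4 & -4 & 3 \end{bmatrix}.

The matrix is lower triangular, so the determinant is the product of the diagonal entries:
det = (3) · (4) · (3) = 36

36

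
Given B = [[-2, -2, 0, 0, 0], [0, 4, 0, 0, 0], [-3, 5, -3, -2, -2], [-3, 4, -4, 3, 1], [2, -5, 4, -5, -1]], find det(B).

B is block lower-triangular with a 2×2 block and a 3×3 block on the diagonal, so its determinant equals the product of the determinants of the diagonal blocks.
det of the 2×2 block = -8
det of the 3×3 block = -22
det = (-8)·(-22) = 176

176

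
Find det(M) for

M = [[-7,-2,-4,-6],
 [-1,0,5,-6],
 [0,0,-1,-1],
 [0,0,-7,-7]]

M is block upper-triangular with a 2×2 block and a 2×2 block on the diagonal, so its determinant equals the product of the determinants of the diagonal blocks.
det of the 2×2 block = -2
det of the 2×2 block = 0
det = (-2)·(0) = 0

det(M) = 0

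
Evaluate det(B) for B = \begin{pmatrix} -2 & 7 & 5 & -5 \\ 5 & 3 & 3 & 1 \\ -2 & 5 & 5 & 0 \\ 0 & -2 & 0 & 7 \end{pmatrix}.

-124

Expand along row 4 (it has 2 zeros):
  + (-2) · M_42   where M_42 = det([-2 5 -5; 5 3 1; -2 5 0]) = -155
  + (7) · M_44   where M_44 = det([-2 7 5; 5 3 3; -2 5 5]) = -62
det = (+1)·(-2)·(-155) + (+1)·(7)·(-62) = -124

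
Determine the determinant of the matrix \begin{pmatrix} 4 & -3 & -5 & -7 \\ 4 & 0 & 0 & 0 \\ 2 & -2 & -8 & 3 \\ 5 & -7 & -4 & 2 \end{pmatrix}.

Expand along row 2 (it has 3 zeros):
  − (4) · M_21   where M_21 = det([-3 -5 -7; -2 -8 3; -7 -4 2]) = 433
det = (-1)·(4)·(433) = -1732

-1732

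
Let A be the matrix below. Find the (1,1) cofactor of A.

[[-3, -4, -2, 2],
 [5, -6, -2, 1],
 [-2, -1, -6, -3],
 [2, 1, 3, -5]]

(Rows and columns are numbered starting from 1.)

Delete row 1 and column 1; the remaining 3×3 submatrix is [-6 -2 1; -1 -6 -3; 1 3 -5].
Its determinant is -215.
The cofactor carries sign (−1)^(1+1) = +1, so C_{1,1} = +(-215) = -215.

-215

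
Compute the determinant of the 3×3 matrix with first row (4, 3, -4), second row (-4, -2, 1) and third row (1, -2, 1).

Expand along column 1:
  + 4 · |-2 1; -2 1| = 4·(-2 − (-2)) = 0
  − (-4) · |3 -4; -2 1| = −(-4)·(3 − 8) = -20
  + 1 · |3 -4; -2 1| = 1·(3 − 8) = -5
Sum: (0) + (-20) + (-5) = -25

The determinant is -25.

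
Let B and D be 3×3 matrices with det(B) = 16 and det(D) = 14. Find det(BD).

224

det(BD) = det(B)·det(D) = (16)·(14) = 224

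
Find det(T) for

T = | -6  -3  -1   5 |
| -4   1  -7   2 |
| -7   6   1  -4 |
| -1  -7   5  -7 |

Expand along row 1:
  + (-6) · M_11   where M_11 = det([1 -7 2; 6 1 -4; -7 5 -7]) = -403
  − (-3) · M_12   where M_12 = det([-4 -7 2; -7 1 -4; -1 5 -7]) = 195
  + (-1) · M_13   where M_13 = det([-4 1 2; -7 6 -4; -1 -7 -7]) = 345
  − (5) · M_14   where M_14 = det([-4 1 -7; -7 6 1; -1 -7 5]) = -499
det = (+1)·(-6)·(-403) + (-1)·(-3)·(195) + (+1)·(-1)·(345) + (-1)·(5)·(-499) = 5153

5153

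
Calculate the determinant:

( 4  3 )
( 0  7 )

28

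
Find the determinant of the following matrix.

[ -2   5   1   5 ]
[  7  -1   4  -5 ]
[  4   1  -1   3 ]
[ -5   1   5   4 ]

Expand along row 1:
  + (-2) · M_11   where M_11 = det([-1 4 -5; 1 -1 3; 1 5 4]) = -15
  − (5) · M_12   where M_12 = det([7 4 -5; 4 -1 3; -5 5 4]) = -332
  + (1) · M_13   where M_13 = det([7 -1 -5; 4 1 3; -5 1 4]) = -7
  − (5) · M_14   where M_14 = det([7 -1 4; 4 1 -1; -5 1 5]) = 93
det = (+1)·(-2)·(-15) + (-1)·(5)·(-332) + (+1)·(1)·(-7) + (-1)·(5)·(93) = 1218

1218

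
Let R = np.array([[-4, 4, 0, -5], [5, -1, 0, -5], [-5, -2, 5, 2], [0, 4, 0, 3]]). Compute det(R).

The determinant is -1140.

Expand along column 3 (it has 3 zeros):
  + (5) · M_33   where M_33 = det([-4 4 -5; 5 -1 -5; 0 4 3]) = -228
det = (+1)·(5)·(-228) = -1140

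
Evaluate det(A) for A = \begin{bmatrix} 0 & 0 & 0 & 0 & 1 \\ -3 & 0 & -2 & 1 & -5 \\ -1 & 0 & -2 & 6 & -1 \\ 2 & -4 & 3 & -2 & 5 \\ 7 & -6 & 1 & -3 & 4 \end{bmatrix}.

The determinant is -398.

Expand along row 1 (it has 4 zeros):
  + (1) · M_15   where M_15 = det([-3 0 -2 1; -1 0 -2 6; 2 -4 3 -2; 7 -6 1 -3]) = -398
det = (+1)·(1)·(-398) = -398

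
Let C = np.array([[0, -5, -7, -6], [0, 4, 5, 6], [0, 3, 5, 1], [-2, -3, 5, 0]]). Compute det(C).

-6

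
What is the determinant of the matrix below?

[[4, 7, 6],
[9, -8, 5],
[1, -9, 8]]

The determinant is -983.

Expand along column 1:
  + 4 · |-8 5; -9 8| = 4·(-64 − (-45)) = -76
  − 9 · |7 6; -9 8| = −9·(56 − (-54)) = -990
  + 1 · |7 6; -8 5| = 1·(35 − (-48)) = 83
Sum: (-76) + (-990) + (83) = -983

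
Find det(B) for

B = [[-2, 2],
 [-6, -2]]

16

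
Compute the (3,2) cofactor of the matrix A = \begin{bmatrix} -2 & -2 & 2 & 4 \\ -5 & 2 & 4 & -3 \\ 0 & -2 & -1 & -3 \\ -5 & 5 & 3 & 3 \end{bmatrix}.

Delete row 3 and column 2; the remaining 3×3 submatrix is [-2 2 4; -5 4 -3; -5 3 3].
Its determinant is 38.
The cofactor carries sign (−1)^(3+2) = −1, so C_{3,2} = −(38) = -38.

The cofactor is -38.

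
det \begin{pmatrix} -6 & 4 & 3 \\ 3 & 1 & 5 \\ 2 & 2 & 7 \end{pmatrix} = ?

-14

Expand along row 1:
  + (-6) · |1 5; 2 7| = (-6)·(7 − 10) = 18
  − 4 · |3 5; 2 7| = −4·(21 − 10) = -44
  + 3 · |3 1; 2 2| = 3·(6 − 2) = 12
Sum: (18) + (-44) + (12) = -14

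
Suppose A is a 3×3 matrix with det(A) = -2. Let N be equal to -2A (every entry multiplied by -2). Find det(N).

For a 3×3 matrix, det(-2A) = (-2)^3·det(A) = -8·det(A).
det(N) = (-8)·(-2) = 16

The determinant is 16.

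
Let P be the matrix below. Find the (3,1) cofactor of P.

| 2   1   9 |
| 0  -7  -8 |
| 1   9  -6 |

Delete row 3 and column 1; the remaining 2×2 submatrix is [1 9; -7 -8].
Its determinant is 1·(-8) − 9·(-7) = 55.
The cofactor carries sign (−1)^(3+1) = +1, so C_{3,1} = +(55) = 55.

55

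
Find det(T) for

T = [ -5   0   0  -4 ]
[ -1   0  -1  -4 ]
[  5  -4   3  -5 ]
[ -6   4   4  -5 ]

Expand along row 1 (it has 2 zeros):
  + (-5) · M_11   where M_11 = det([0 -1 -4; -4 3 -5; 4 4 -5]) = 152
  − (-4) · M_14   where M_14 = det([-1 0 -1; 5 -4 3; -6 4 4]) = 32
det = (+1)·(-5)·(152) + (-1)·(-4)·(32) = -632

The determinant is -632.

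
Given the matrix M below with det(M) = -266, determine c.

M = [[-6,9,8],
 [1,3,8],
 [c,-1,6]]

c = -1

Expanding along the row containing c, det(M) is linear in c: det(M) = (48)·c + (-218).
Set (48)·c + (-218) = -266  ⇒  (48)·c = -48  ⇒  c = -1.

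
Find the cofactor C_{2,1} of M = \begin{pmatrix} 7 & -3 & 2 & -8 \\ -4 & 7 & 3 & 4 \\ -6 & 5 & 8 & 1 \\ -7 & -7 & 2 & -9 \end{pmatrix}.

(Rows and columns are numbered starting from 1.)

The cofactor is 230.

Delete row 2 and column 1; the remaining 3×3 submatrix is [-3 2 -8; 5 8 1; -7 2 -9].
Its determinant is -230.
The cofactor carries sign (−1)^(2+1) = −1, so C_{2,1} = −(-230) = 230.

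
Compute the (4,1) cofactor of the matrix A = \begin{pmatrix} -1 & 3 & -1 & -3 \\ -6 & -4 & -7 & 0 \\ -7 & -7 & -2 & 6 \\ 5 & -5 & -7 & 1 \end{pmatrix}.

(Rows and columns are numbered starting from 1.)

27

Delete row 4 and column 1; the remaining 3×3 submatrix is [3 -1 -3; -4 -7 0; -7 -2 6].
Its determinant is -27.
The cofactor carries sign (−1)^(4+1) = −1, so C_{4,1} = −(-27) = 27.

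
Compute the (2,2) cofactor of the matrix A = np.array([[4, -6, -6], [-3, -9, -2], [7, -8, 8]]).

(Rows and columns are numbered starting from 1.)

Delete row 2 and column 2; the remaining 2×2 submatrix is [4 -6; 7 8].
Its determinant is 4·8 − (-6)·7 = 74.
The cofactor carries sign (−1)^(2+2) = +1, so C_{2,2} = +(74) = 74.

The cofactor is 74.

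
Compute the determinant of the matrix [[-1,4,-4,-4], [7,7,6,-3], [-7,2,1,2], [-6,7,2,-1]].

218

Expand along row 1:
  + (-1) · M_11   where M_11 = det([7 6 -3; 2 1 2; 7 2 -1]) = 70
  − (4) · M_12   where M_12 = det([7 6 -3; -7 1 2; -6 2 -1]) = -125
  + (-4) · M_13   where M_13 = det([7 7 -3; -7 2 2; -6 7 -1]) = -134
  − (-4) · M_14   where M_14 = det([7 7 6; -7 2 1; -6 7 2]) = -187
det = (+1)·(-1)·(70) + (-1)·(4)·(-125) + (+1)·(-4)·(-134) + (-1)·(-4)·(-187) = 218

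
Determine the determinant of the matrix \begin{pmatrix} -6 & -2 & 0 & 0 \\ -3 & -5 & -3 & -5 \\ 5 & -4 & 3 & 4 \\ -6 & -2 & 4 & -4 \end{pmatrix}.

Expand along row 1 (it has 2 zeros):
  + (-6) · M_11   where M_11 = det([-5 -3 -5; -4 3 4; -2 4 -4]) = 262
  − (-2) · M_12   where M_12 = det([-3 -3 -5; 5 3 4; -6 4 -4]) = -94
det = (+1)·(-6)·(262) + (-1)·(-2)·(-94) = -1760

-1760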